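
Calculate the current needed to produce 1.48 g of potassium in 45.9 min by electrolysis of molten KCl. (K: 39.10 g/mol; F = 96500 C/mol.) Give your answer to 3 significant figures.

n(K) = 1.48 / 39.10 = 0.03785 mol
K⁺ + e⁻ → K, so n(e⁻) = 0.03785 mol
Q = 0.03785 × 96500 = 3653 C
I = Q / t = 3653 / 2754 s = 1.33 A

1.33 A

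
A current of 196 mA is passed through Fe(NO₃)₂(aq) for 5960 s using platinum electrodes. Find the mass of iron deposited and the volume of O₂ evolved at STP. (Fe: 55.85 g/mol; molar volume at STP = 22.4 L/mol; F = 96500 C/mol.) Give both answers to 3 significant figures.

Q = 0.196 × 5960 = 1168 C; n(e⁻) = 1168 / 96500 = 0.01210 mol
Cathode: Fe²⁺ + 2e⁻ → Fe → n(Fe) = 0.01210/2 = 0.006050 mol → 0.338 g
Anode: 2H₂O → O₂ + 4H⁺ + 4e⁻ → n(O₂) = 0.01210/4 = 0.003025 mol → 0.0678 L

0.338 g Fe; 0.0678 L O₂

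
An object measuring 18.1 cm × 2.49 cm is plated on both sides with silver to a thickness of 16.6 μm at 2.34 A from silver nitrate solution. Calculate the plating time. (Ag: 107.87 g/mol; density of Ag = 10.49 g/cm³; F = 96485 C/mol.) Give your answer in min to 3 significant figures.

Plated area = 2 × 18.1 × 2.49 = 90.14 cm²
Volume = 90.14 × 16.6×10⁻⁴ cm = 0.1496 cm³
m(Ag) = 0.1496 × 10.49 = 1.569 g
n(Ag) = 1.569 / 107.87 = 0.01455 mol; n(e⁻) = 0.01455 mol
Q = 0.01455 × 96485 = 1404 C
t = 1404 / 2.34 = 600.0 s = 10.0 min

10.0 min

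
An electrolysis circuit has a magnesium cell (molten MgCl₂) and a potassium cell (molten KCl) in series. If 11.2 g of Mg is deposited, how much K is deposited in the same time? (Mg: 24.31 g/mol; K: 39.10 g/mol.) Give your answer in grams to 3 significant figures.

36.0 g

n(Mg) = 11.2 / 24.31 = 0.4607 mol
Mg²⁺ + 2e⁻ → Mg, so n(e⁻) = 2 × 0.4607 = 0.9214 mol
The cells are in series, so the same charge (and hence the same n(e⁻) = 0.9214 mol) passes through both.
K⁺ + e⁻ → K, so n(K) = 0.9214 mol
m(K) = 0.9214 × 39.10 = 36.0 g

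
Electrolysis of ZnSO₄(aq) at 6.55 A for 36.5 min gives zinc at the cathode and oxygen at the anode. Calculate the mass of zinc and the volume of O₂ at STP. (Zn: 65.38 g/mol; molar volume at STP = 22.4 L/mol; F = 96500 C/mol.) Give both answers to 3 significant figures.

Q = 6.55 × 2190 = 14340 C; n(e⁻) = 14340 / 96500 = 0.1486 mol
Cathode: Zn²⁺ + 2e⁻ → Zn → n(Zn) = 0.1486/2 = 0.07430 mol → 4.86 g
Anode: 2H₂O → O₂ + 4H⁺ + 4e⁻ → n(O₂) = 0.1486/4 = 0.03715 mol → 0.832 L

4.86 g Zn; 0.832 L O₂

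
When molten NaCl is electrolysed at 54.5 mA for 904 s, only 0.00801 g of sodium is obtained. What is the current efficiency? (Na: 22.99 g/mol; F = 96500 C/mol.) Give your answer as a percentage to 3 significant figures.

Q = 0.0545 × 904 = 49.27 C
n(e⁻) = 49.27 / 96500 = 5.106×10^-4 mol
Na⁺ + e⁻ → Na, so theoretical n(Na) = 5.106×10^-4 mol → 0.01174 g
Efficiency = 0.00801 / 0.01174 = 0.6823 = 68.2%

68.2%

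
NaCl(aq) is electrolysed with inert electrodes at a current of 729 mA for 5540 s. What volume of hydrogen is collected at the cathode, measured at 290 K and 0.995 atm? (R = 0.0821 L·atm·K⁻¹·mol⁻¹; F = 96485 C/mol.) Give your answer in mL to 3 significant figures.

Q = 0.729 A × 5540 s = 4039 C
n(e⁻) = 4039 / 96485 = 0.04186 mol
2H⁺ + 2e⁻ → H₂, so n(H₂) = 0.04186 / 2 = 0.02093 mol
V = nRT/P = 0.02093 × 0.0821 × 290 / 0.995 = 0.5008 L
= 501 mL

501 mL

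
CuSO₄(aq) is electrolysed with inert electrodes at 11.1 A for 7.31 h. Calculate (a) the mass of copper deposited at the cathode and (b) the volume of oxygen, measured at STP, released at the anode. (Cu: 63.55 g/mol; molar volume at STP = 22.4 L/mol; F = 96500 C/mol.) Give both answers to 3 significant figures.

Q = 11.1 × 26316 = 2.921×10^5 C; n(e⁻) = 2.921×10^5 / 96500 = 3.027 mol
Cathode: Cu²⁺ + 2e⁻ → Cu → n(Cu) = 3.027/2 = 1.514 mol → 96.2 g
Anode: 2H₂O → O₂ + 4H⁺ + 4e⁻ → n(O₂) = 3.027/4 = 0.7568 mol → 17.0 L

96.2 g Cu; 17.0 L O₂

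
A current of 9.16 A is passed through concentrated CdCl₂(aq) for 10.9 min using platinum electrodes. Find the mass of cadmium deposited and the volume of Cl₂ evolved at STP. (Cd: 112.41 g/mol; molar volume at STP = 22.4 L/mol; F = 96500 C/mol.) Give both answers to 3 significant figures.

Q = 9.16 × 654 = 5991 C; n(e⁻) = 5991 / 96500 = 0.06208 mol
Cathode: Cd²⁺ + 2e⁻ → Cd → n(Cd) = 0.06208/2 = 0.03104 mol → 3.49 g
Anode: 2Cl⁻ → Cl₂ + 2e⁻ → n(Cl₂) = 0.06208/2 = 0.03104 mol → 0.695 L

3.49 g Cd; 0.695 L Cl₂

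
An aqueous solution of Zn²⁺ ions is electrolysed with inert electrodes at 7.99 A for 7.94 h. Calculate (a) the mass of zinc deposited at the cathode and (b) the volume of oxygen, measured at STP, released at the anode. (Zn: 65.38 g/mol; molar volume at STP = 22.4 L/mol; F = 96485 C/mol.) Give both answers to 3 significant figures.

77.4 g Zn; 13.3 L O₂

Q = 7.99 × 28584 = 2.284×10^5 C; n(e⁻) = 2.284×10^5 / 96485 = 2.367 mol
Cathode: Zn²⁺ + 2e⁻ → Zn → n(Zn) = 2.367/2 = 1.184 mol → 77.4 g
Anode: 2H₂O → O₂ + 4H⁺ + 4e⁻ → n(O₂) = 2.367/4 = 0.5918 mol → 13.3 L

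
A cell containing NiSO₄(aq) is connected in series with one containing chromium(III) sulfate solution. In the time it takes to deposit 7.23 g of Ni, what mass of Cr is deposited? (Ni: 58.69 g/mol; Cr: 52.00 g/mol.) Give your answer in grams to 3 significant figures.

n(Ni) = 7.23 / 58.69 = 0.1232 mol
Ni²⁺ + 2e⁻ → Ni, so n(e⁻) = 2 × 0.1232 = 0.2464 mol
Since the cells are in series, n(e⁻) in the Cr cell is also 0.2464 mol.
Cr³⁺ + 3e⁻ → Cr, so n(Cr) = 0.2464 / 3 = 0.08213 mol
m(Cr) = 0.08213 × 52.00 = 4.27 g

4.27 g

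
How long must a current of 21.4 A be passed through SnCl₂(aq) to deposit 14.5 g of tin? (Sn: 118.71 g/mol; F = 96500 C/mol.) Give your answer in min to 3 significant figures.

18.4 min

n(Sn) = 14.5 / 118.71 = 0.1221 mol
Sn²⁺ + 2e⁻ → Sn, so n(e⁻) = 2 × 0.1221 = 0.2442 mol
Q = 0.2442 × 96500 = 23570 C
t = Q / I = 23570 / 21.4 = 1101 s = 18.4 min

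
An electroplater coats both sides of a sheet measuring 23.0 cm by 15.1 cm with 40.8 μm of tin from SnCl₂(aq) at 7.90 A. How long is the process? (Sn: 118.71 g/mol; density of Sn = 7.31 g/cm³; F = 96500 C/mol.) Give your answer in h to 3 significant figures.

1.18 h

Plated area = 2 × 23.0 × 15.1 = 694.6 cm²
Volume = 694.6 × 40.8×10⁻⁴ cm = 2.834 cm³
m(Sn) = 2.834 × 7.31 = 20.72 g
n(Sn) = 20.72 / 118.71 = 0.1745 mol; n(e⁻) = 2 × 0.1745 = 0.3490 mol
Q = 0.3490 × 96500 = 33680 C
t = 33680 / 7.90 = 4263 s = 1.18 h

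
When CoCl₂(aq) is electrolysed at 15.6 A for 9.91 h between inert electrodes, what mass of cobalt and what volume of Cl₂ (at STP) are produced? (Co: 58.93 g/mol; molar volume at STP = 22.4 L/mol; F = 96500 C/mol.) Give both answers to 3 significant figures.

Q = 15.6 × 35676 = 5.565×10^5 C; n(e⁻) = 5.565×10^5 / 96500 = 5.767 mol
Cathode: Co²⁺ + 2e⁻ → Co → n(Co) = 5.767/2 = 2.884 mol → 170 g
Anode: 2Cl⁻ → Cl₂ + 2e⁻ → n(Cl₂) = 5.767/2 = 2.884 mol → 64.6 L

170 g Co; 64.6 L Cl₂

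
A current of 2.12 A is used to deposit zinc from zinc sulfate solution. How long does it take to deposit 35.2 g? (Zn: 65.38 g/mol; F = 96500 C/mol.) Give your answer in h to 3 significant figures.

n(Zn) = 35.2 / 65.38 = 0.5384 mol
Zn²⁺ + 2e⁻ → Zn, so n(e⁻) = 2 × 0.5384 = 1.077 mol
Q = 1.077 × 96500 = 1.039×10^5 C
t = Q / I = 1.039×10^5 / 2.12 = 49010 s = 13.6 h

13.6 h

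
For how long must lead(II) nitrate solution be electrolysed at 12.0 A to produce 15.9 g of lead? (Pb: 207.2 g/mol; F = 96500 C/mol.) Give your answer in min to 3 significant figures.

20.6 min

n(Pb) = 15.9 / 207.2 = 0.07674 mol
Pb²⁺ + 2e⁻ → Pb, so n(e⁻) = 2 × 0.07674 = 0.1535 mol
Q = 0.1535 × 96500 = 14810 C
t = Q / I = 14810 / 12.0 = 1234 s = 20.6 min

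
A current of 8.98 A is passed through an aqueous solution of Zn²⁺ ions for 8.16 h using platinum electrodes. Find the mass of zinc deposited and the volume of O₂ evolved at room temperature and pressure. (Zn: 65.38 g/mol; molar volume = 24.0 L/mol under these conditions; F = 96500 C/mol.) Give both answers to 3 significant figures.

89.4 g Zn; 16.4 L O₂

Q = 8.98 × 29376 = 2.638×10^5 C; n(e⁻) = 2.638×10^5 / 96500 = 2.734 mol
Cathode: Zn²⁺ + 2e⁻ → Zn → n(Zn) = 2.734/2 = 1.367 mol → 89.4 g
Anode: 2H₂O → O₂ + 4H⁺ + 4e⁻ → n(O₂) = 2.734/4 = 0.6835 mol → 16.4 L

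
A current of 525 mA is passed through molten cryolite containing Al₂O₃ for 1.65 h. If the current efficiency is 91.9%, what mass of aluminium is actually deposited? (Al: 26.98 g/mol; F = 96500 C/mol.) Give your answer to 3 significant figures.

Q = 0.525 × 5940 = 3119 C
n(e⁻) = 3119 / 96500 = 0.03232 mol
Al³⁺ + 3e⁻ → Al, so theoretical m(Al) = 0.01077 × 26.98 = 0.2906 g
Actual mass = 91.9% × 0.2906 = 0.267 g

0.267 g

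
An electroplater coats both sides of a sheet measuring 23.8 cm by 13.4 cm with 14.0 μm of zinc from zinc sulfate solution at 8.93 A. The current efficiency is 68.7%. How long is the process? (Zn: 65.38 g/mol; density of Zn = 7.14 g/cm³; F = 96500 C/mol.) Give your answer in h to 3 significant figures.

0.852 h

Plated area = 2 × 23.8 × 13.4 = 637.8 cm²
Volume = 637.8 × 14.0×10⁻⁴ cm = 0.8929 cm³
m(Zn) = 0.8929 × 7.14 = 6.375 g
n(Zn) = 6.375 / 65.38 = 0.09751 mol; n(e⁻) = 2 × 0.09751 = 0.1950 mol
Q = 0.1950 × 96500 / 0.687 = 27390 C
t = 27390 / 8.93 = 3067 s = 0.852 h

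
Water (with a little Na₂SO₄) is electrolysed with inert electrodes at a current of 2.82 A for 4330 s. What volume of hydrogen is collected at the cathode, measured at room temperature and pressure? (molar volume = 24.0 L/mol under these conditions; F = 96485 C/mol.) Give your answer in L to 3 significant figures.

Q = 2.82 A × 4330 s = 12210 C
n(e⁻) = 12210 / 96485 = 0.1265 mol
2H⁺ + 2e⁻ → H₂, so n(H₂) = 0.1265 / 2 = 0.06325 mol
V = 0.06325 × 24.0 = 1.518 L

1.52 L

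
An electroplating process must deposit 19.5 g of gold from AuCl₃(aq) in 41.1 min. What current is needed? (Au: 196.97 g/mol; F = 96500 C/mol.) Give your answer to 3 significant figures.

11.6 A

n(Au) = 19.5 / 196.97 = 0.09900 mol
Au³⁺ + 3e⁻ → Au, so n(e⁻) = 3 × 0.09900 = 0.2970 mol
Q = 0.2970 × 96500 = 28660 C
I = Q / t = 28660 / 2466 s = 11.6 A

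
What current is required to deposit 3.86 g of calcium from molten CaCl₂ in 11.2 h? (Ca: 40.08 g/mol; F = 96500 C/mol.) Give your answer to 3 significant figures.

0.461 A

n(Ca) = 3.86 / 40.08 = 0.09631 mol
Ca²⁺ + 2e⁻ → Ca, so n(e⁻) = 2 × 0.09631 = 0.1926 mol
Q = 0.1926 × 96500 = 18590 C
I = Q / t = 18590 / 40320 s = 0.461 A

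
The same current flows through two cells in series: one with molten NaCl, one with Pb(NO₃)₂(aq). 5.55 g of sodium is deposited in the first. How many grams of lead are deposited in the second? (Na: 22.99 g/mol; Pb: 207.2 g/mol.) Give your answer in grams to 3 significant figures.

n(Na) = 5.55 / 22.99 = 0.2414 mol
Na⁺ + e⁻ → Na, so n(e⁻) = 0.2414 mol
Since the cells are in series, n(e⁻) in the Pb cell is also 0.2414 mol.
Pb²⁺ + 2e⁻ → Pb, so n(Pb) = 0.2414 / 2 = 0.1207 mol
m(Pb) = 0.1207 × 207.2 = 25.0 g

25.0 g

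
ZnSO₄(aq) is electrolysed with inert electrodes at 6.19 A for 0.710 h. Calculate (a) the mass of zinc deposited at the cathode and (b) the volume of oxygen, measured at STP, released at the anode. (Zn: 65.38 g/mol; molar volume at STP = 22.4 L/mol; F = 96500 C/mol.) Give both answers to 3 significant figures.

Q = 6.19 × 2556 = 15820 C; n(e⁻) = 15820 / 96500 = 0.1639 mol
Cathode: Zn²⁺ + 2e⁻ → Zn → n(Zn) = 0.1639/2 = 0.08195 mol → 5.36 g
Anode: 2H₂O → O₂ + 4H⁺ + 4e⁻ → n(O₂) = 0.1639/4 = 0.04098 mol → 0.918 L

5.36 g Zn; 0.918 L O₂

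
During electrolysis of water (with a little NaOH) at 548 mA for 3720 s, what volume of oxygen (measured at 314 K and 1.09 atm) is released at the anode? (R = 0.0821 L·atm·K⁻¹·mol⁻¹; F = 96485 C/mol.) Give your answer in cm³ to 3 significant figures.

125 cm³

Q = 0.548 A × 3720 s = 2039 C
Moles of electrons = 2039 / 96485 = 0.02113 mol
2H₂O → O₂ + 4H⁺ + 4e⁻, so n(O₂) = 0.02113 / 4 = 0.005283 mol
V = nRT/P = 0.005283 × 0.0821 × 314 / 1.09 = 0.1249 L
= 125 cm³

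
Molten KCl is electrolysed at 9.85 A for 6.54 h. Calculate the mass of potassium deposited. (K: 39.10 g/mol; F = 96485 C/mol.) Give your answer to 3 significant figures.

Q = It = 9.85 × 23544 = 2.319×10^5 C
n(e⁻) = 2.319×10^5 / 96485 = 2.403 mol
K⁺ + e⁻ → K, so n(K) = 2.403 mol
m = 2.403 × 39.10 = 94.0 g

94.0 g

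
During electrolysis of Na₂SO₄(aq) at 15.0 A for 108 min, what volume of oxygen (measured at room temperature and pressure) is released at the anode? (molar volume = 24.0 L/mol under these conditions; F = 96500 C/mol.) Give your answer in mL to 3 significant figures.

6040 mL

Q = 15.0 A × 6480 s = 97200 C
Moles of electrons = 97200 / 96500 = 1.007 mol
2H₂O → O₂ + 4H⁺ + 4e⁻, so n(O₂) = 1.007 / 4 = 0.2518 mol
V = 0.2518 × 24.0 = 6.043 L
= 6040 mL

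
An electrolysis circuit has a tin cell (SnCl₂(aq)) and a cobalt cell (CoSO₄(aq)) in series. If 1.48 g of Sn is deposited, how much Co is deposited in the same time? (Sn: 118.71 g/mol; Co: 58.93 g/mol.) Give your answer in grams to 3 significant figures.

n(Sn) = 1.48 / 118.71 = 0.01247 mol
Sn²⁺ + 2e⁻ → Sn, so n(e⁻) = 2 × 0.01247 = 0.02494 mol
In series, the same 0.02494 mol of electrons flows through the second cell.
Co²⁺ + 2e⁻ → Co, so n(Co) = 0.02494 / 2 = 0.01247 mol
m(Co) = 0.01247 × 58.93 = 0.735 g

0.735 g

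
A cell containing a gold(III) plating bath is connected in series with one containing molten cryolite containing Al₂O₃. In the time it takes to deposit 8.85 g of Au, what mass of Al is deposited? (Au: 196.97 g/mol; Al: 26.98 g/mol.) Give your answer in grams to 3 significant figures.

1.21 g

n(Au) = 8.85 / 196.97 = 0.04493 mol
Au³⁺ + 3e⁻ → Au, so n(e⁻) = 3 × 0.04493 = 0.1348 mol
In series, the same 0.1348 mol of electrons flows through the second cell.
Al³⁺ + 3e⁻ → Al, so n(Al) = 0.1348 / 3 = 0.04493 mol
m(Al) = 0.04493 × 26.98 = 1.21 g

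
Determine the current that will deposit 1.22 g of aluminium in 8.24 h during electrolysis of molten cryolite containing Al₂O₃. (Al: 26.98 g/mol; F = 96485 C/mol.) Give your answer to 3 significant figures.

n(Al) = 1.22 / 26.98 = 0.04522 mol
Al³⁺ + 3e⁻ → Al, so n(e⁻) = 3 × 0.04522 = 0.1357 mol
Q = 0.1357 × 96485 = 13090 C
I = Q / t = 13090 / 29664 s = 0.441 A

0.441 A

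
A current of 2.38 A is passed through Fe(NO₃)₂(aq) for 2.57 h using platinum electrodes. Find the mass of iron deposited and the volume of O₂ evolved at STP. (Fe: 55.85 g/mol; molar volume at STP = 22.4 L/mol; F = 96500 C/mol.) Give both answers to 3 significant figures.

Q = 2.38 × 9252 = 22020 C; n(e⁻) = 22020 / 96500 = 0.2282 mol
Cathode: Fe²⁺ + 2e⁻ → Fe → n(Fe) = 0.2282/2 = 0.1141 mol → 6.37 g
Anode: 2H₂O → O₂ + 4H⁺ + 4e⁻ → n(O₂) = 0.2282/4 = 0.05705 mol → 1.28 L

6.37 g Fe; 1.28 L O₂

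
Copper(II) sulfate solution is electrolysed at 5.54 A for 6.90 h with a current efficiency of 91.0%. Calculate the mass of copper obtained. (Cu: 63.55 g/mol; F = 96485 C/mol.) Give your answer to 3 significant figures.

41.2 g

Q = 5.54 × 24840 = 1.376×10^5 C
n(e⁻) = 1.376×10^5 / 96485 = 1.426 mol
Cu²⁺ + 2e⁻ → Cu, so theoretical m(Cu) = 0.7130 × 63.55 = 45.31 g
Actual mass = 91.0% × 45.31 = 41.2 g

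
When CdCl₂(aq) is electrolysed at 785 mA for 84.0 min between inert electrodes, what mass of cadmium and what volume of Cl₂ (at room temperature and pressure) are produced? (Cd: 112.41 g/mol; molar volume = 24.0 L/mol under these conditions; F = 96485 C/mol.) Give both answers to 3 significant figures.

Q = 0.785 × 5040 = 3956 C; n(e⁻) = 3956 / 96485 = 0.04100 mol
Cathode: Cd²⁺ + 2e⁻ → Cd → n(Cd) = 0.04100/2 = 0.02050 mol → 2.30 g
Anode: 2Cl⁻ → Cl₂ + 2e⁻ → n(Cl₂) = 0.04100/2 = 0.02050 mol → 0.492 L

2.30 g Cd; 0.492 L Cl₂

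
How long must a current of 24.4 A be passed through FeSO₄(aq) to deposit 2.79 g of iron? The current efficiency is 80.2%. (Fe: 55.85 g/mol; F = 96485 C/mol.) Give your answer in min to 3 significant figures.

n(Fe) = 2.79 / 55.85 = 0.04996 mol
Fe²⁺ + 2e⁻ → Fe, so n(e⁻) = 2 × 0.04996 = 0.09992 mol
Q = 0.09992 × 96485 / 0.802 = 12020 C
t = Q / I = 12020 / 24.4 = 492.6 s = 8.21 min

8.21 min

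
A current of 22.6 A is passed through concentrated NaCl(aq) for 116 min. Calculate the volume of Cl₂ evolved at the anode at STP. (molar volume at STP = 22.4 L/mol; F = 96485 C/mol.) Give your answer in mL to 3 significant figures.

18300 mL

Charge passed = 22.6 × 6960 = 1.573×10^5 C
Moles of electrons = 1.573×10^5 / 96485 = 1.630 mol
2Cl⁻ → Cl₂ + 2e⁻, so n(Cl₂) = 1.630 / 2 = 0.8150 mol
V = 0.8150 × 22.4 = 18.26 L
= 18300 mL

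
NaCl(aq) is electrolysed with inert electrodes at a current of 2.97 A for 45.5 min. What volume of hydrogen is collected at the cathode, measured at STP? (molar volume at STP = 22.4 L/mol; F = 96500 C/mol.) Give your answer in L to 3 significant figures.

Q = 2.97 A × 2730 s = 8108 C
n(e⁻) = 8108 / 96500 = 0.08402 mol
2H⁺ + 2e⁻ → H₂, so n(H₂) = 0.08402 / 2 = 0.04201 mol
V = 0.04201 × 22.4 = 0.9410 L

0.941 L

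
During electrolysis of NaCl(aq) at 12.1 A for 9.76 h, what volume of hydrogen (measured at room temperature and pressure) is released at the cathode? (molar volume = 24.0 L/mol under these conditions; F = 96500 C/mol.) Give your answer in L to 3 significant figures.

52.9 L

Q = It = 12.1 × 35136 = 4.251×10^5 C
Moles of electrons = 4.251×10^5 / 96500 = 4.405 mol
2H⁺ + 2e⁻ → H₂, so n(H₂) = 4.405 / 2 = 2.203 mol
V = 2.203 × 24.0 = 52.87 L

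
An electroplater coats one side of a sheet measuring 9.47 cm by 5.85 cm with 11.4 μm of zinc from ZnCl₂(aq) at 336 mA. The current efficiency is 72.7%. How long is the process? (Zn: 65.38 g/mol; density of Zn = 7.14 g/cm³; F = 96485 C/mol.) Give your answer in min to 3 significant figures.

90.8 min

Plated area = 9.47 × 5.85 = 55.40 cm²
Volume = 55.40 × 11.4×10⁻⁴ cm = 0.06316 cm³
m(Zn) = 0.06316 × 7.14 = 0.4510 g
n(Zn) = 0.4510 / 65.38 = 0.006898 mol; n(e⁻) = 2 × 0.006898 = 0.01380 mol
Q = 0.01380 × 96485 / 0.727 = 1831 C
t = 1831 / 0.336 = 5449 s = 90.8 min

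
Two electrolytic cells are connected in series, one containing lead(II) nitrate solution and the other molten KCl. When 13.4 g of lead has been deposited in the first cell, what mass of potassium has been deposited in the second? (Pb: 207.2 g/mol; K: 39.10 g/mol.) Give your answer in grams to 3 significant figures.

n(Pb) = 13.4 / 207.2 = 0.06467 mol
Pb²⁺ + 2e⁻ → Pb, so n(e⁻) = 2 × 0.06467 = 0.1293 mol
The cells are in series, so the same charge (and hence the same n(e⁻) = 0.1293 mol) passes through both.
K⁺ + e⁻ → K, so n(K) = 0.1293 mol
m(K) = 0.1293 × 39.10 = 5.06 g

5.06 g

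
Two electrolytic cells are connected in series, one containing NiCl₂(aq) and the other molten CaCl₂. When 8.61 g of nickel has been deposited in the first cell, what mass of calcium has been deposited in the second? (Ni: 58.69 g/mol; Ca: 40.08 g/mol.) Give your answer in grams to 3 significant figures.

n(Ni) = 8.61 / 58.69 = 0.1467 mol
Ni²⁺ + 2e⁻ → Ni, so n(e⁻) = 2 × 0.1467 = 0.2934 mol
The cells are in series, so the same charge (and hence the same n(e⁻) = 0.2934 mol) passes through both.
Ca²⁺ + 2e⁻ → Ca, so n(Ca) = 0.2934 / 2 = 0.1467 mol
m(Ca) = 0.1467 × 40.08 = 5.88 g

5.88 g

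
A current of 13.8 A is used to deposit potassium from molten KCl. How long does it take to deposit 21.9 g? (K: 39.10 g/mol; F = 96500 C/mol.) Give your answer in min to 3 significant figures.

n(K) = 21.9 / 39.10 = 0.5601 mol
K⁺ + e⁻ → K, so n(e⁻) = 0.5601 mol
Q = 0.5601 × 96500 = 54050 C
t = Q / I = 54050 / 13.8 = 3917 s = 65.3 min

65.3 min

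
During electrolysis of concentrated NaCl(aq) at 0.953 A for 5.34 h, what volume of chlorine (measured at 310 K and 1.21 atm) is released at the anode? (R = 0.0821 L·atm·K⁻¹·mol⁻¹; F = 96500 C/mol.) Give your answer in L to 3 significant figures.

2.00 L

Charge passed = 0.953 × 19224 = 18320 C
Moles of electrons = 18320 / 96500 = 0.1898 mol
2Cl⁻ → Cl₂ + 2e⁻, so n(Cl₂) = 0.1898 / 2 = 0.09490 mol
V = nRT/P = 0.09490 × 0.0821 × 310 / 1.21 = 1.996 L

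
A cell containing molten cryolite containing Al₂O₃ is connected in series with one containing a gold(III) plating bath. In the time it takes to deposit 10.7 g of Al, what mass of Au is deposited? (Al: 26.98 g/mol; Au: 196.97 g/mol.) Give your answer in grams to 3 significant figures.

n(Al) = 10.7 / 26.98 = 0.3966 mol
Al³⁺ + 3e⁻ → Al, so n(e⁻) = 3 × 0.3966 = 1.190 mol
The cells are in series, so the same charge (and hence the same n(e⁻) = 1.190 mol) passes through both.
Au³⁺ + 3e⁻ → Au, so n(Au) = 1.190 / 3 = 0.3967 mol
m(Au) = 0.3967 × 196.97 = 78.1 g

78.1 g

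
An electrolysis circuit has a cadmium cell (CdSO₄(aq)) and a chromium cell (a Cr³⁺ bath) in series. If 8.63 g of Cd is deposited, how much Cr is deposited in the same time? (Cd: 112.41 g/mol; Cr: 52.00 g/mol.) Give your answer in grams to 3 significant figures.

n(Cd) = 8.63 / 112.41 = 0.07677 mol
Cd²⁺ + 2e⁻ → Cd, so n(e⁻) = 2 × 0.07677 = 0.1535 mol
The cells are in series, so the same charge (and hence the same n(e⁻) = 0.1535 mol) passes through both.
Cr³⁺ + 3e⁻ → Cr, so n(Cr) = 0.1535 / 3 = 0.05117 mol
m(Cr) = 0.05117 × 52.00 = 2.66 g

2.66 g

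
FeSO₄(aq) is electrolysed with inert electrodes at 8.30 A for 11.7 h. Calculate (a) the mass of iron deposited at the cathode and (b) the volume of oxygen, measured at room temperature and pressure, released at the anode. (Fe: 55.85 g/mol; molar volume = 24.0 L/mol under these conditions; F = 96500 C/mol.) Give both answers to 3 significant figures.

Q = 8.30 × 42120 = 3.496×10^5 C; n(e⁻) = 3.496×10^5 / 96500 = 3.623 mol
Cathode: Fe²⁺ + 2e⁻ → Fe → n(Fe) = 3.623/2 = 1.812 mol → 101 g
Anode: 2H₂O → O₂ + 4H⁺ + 4e⁻ → n(O₂) = 3.623/4 = 0.9058 mol → 21.7 L

101 g Fe; 21.7 L O₂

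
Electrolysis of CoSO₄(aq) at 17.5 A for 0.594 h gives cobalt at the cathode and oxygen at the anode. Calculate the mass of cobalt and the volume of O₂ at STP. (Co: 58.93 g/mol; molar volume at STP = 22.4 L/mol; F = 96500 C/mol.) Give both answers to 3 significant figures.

11.4 g Co; 2.17 L O₂

Q = 17.5 × 2138.4 = 37420 C; n(e⁻) = 37420 / 96500 = 0.3878 mol
Cathode: Co²⁺ + 2e⁻ → Co → n(Co) = 0.3878/2 = 0.1939 mol → 11.4 g
Anode: 2H₂O → O₂ + 4H⁺ + 4e⁻ → n(O₂) = 0.3878/4 = 0.09695 mol → 2.17 L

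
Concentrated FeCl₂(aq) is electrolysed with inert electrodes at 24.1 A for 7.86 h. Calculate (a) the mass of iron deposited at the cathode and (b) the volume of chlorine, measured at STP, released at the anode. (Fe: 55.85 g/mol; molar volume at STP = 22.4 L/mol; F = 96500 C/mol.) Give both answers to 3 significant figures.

197 g Fe; 79.1 L Cl₂

Q = 24.1 × 28296 = 6.819×10^5 C; n(e⁻) = 6.819×10^5 / 96500 = 7.066 mol
Cathode: Fe²⁺ + 2e⁻ → Fe → n(Fe) = 7.066/2 = 3.533 mol → 197 g
Anode: 2Cl⁻ → Cl₂ + 2e⁻ → n(Cl₂) = 7.066/2 = 3.533 mol → 79.1 L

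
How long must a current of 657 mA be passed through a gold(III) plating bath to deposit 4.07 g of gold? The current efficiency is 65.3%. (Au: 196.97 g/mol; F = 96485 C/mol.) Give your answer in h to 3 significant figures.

n(Au) = 4.07 / 196.97 = 0.02066 mol
Au³⁺ + 3e⁻ → Au, so n(e⁻) = 3 × 0.02066 = 0.06198 mol
Q = 0.06198 × 96485 / 0.653 = 9158 C
t = Q / I = 9158 / 0.657 = 13940 s = 3.87 h

3.87 h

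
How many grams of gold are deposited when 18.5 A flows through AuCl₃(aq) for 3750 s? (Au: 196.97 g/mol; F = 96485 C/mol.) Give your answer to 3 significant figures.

47.2 g

Charge passed = 18.5 × 3750 = 69380 C
n(e⁻) = 69380 / 96485 = 0.7191 mol
Au³⁺ + 3e⁻ → Au, so n(Au) = 0.7191 / 3 = 0.2397 mol
m = 0.2397 × 196.97 = 47.2 g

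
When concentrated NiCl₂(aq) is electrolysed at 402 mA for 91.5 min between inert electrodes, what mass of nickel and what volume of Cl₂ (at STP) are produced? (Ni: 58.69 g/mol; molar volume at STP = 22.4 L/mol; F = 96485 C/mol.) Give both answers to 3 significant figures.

0.671 g Ni; 0.256 L Cl₂

Q = 0.402 × 5490 = 2207 C; n(e⁻) = 2207 / 96485 = 0.02287 mol
Cathode: Ni²⁺ + 2e⁻ → Ni → n(Ni) = 0.02287/2 = 0.01144 mol → 0.671 g
Anode: 2Cl⁻ → Cl₂ + 2e⁻ → n(Cl₂) = 0.02287/2 = 0.01144 mol → 0.256 L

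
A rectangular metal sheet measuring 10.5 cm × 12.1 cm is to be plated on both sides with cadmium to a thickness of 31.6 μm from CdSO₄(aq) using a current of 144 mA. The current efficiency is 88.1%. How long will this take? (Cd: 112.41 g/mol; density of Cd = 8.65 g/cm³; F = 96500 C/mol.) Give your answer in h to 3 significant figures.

26.1 h

Plated area = 2 × 10.5 × 12.1 = 254.1 cm²
Volume = 254.1 × 31.6×10⁻⁴ cm = 0.8030 cm³
m(Cd) = 0.8030 × 8.65 = 6.946 g
n(Cd) = 6.946 / 112.41 = 0.06179 mol; n(e⁻) = 2 × 0.06179 = 0.1236 mol
Q = 0.1236 × 96500 / 0.881 = 13540 C
t = 13540 / 0.144 = 94030 s = 26.1 h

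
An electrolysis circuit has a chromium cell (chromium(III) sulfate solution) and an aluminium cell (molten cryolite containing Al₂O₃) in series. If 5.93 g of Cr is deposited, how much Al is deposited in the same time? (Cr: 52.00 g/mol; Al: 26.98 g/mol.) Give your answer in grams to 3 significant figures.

3.08 g

n(Cr) = 5.93 / 52.00 = 0.1140 mol
Cr³⁺ + 3e⁻ → Cr, so n(e⁻) = 3 × 0.1140 = 0.3420 mol
The cells are in series, so the same charge (and hence the same n(e⁻) = 0.3420 mol) passes through both.
Al³⁺ + 3e⁻ → Al, so n(Al) = 0.3420 / 3 = 0.1140 mol
m(Al) = 0.1140 × 26.98 = 3.08 g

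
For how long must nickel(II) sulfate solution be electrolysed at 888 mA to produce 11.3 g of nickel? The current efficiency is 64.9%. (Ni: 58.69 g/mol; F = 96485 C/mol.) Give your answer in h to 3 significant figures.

17.9 h

n(Ni) = 11.3 / 58.69 = 0.1925 mol
Ni²⁺ + 2e⁻ → Ni, so n(e⁻) = 2 × 0.1925 = 0.3850 mol
Q = 0.3850 × 96485 / 0.649 = 57240 C
t = Q / I = 57240 / 0.888 = 64460 s = 17.9 h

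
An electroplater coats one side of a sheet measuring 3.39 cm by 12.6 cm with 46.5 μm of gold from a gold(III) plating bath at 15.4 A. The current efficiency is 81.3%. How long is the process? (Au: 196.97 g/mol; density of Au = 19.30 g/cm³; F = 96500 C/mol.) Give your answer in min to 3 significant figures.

7.50 min

Plated area = 3.39 × 12.6 = 42.71 cm²
Volume = 42.71 × 46.5×10⁻⁴ cm = 0.1986 cm³
m(Au) = 0.1986 × 19.30 = 3.833 g
n(Au) = 3.833 / 196.97 = 0.01946 mol; n(e⁻) = 3 × 0.01946 = 0.05838 mol
Q = 0.05838 × 96500 / 0.813 = 6929 C
t = 6929 / 15.4 = 449.9 s = 7.50 min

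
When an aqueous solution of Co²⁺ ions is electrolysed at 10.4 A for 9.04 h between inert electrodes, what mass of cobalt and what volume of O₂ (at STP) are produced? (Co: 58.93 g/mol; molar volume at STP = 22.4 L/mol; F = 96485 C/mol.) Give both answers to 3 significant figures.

103 g Co; 19.6 L O₂

Q = 10.4 × 32544 = 3.385×10^5 C; n(e⁻) = 3.385×10^5 / 96485 = 3.508 mol
Cathode: Co²⁺ + 2e⁻ → Co → n(Co) = 3.508/2 = 1.754 mol → 103 g
Anode: 2H₂O → O₂ + 4H⁺ + 4e⁻ → n(O₂) = 3.508/4 = 0.8770 mol → 19.6 L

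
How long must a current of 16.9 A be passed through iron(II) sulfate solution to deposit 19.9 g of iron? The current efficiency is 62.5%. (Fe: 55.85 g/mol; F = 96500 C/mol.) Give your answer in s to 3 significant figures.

n(Fe) = 19.9 / 55.85 = 0.3563 mol
Fe²⁺ + 2e⁻ → Fe, so n(e⁻) = 2 × 0.3563 = 0.7126 mol
Q = 0.7126 × 96500 / 0.625 = 1.100×10^5 C
t = Q / I = 1.100×10^5 / 16.9 = 6509 s

6510 s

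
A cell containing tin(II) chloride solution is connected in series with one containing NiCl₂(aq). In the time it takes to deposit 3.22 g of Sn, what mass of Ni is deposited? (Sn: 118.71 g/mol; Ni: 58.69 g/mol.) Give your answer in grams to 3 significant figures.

1.59 g

n(Sn) = 3.22 / 118.71 = 0.02712 mol
Sn²⁺ + 2e⁻ → Sn, so n(e⁻) = 2 × 0.02712 = 0.05424 mol
In series, the same 0.05424 mol of electrons flows through the second cell.
Ni²⁺ + 2e⁻ → Ni, so n(Ni) = 0.05424 / 2 = 0.02712 mol
m(Ni) = 0.02712 × 58.69 = 1.59 g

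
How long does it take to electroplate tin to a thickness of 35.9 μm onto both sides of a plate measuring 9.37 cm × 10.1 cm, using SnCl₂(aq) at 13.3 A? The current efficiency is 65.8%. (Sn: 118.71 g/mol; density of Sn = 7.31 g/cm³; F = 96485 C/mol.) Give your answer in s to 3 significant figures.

923 s

Plated area = 2 × 9.37 × 10.1 = 189.3 cm²
Volume = 189.3 × 35.9×10⁻⁴ cm = 0.6796 cm³
m(Sn) = 0.6796 × 7.31 = 4.968 g
n(Sn) = 4.968 / 118.71 = 0.04185 mol; n(e⁻) = 2 × 0.04185 = 0.08370 mol
Q = 0.08370 × 96485 / 0.658 = 12270 C
t = 12270 / 13.3 = 922.6 s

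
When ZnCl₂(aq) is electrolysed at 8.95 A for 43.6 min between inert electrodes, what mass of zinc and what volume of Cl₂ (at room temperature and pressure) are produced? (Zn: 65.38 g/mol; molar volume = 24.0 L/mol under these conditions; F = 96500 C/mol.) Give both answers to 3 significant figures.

Q = 8.95 × 2616 = 23410 C; n(e⁻) = 23410 / 96500 = 0.2426 mol
Cathode: Zn²⁺ + 2e⁻ → Zn → n(Zn) = 0.2426/2 = 0.1213 mol → 7.93 g
Anode: 2Cl⁻ → Cl₂ + 2e⁻ → n(Cl₂) = 0.2426/2 = 0.1213 mol → 2.91 L

7.93 g Zn; 2.91 L Cl₂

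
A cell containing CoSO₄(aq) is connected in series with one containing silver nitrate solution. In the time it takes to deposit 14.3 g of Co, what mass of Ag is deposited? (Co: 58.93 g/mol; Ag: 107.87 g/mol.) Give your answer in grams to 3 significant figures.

n(Co) = 14.3 / 58.93 = 0.2427 mol
Co²⁺ + 2e⁻ → Co, so n(e⁻) = 2 × 0.2427 = 0.4854 mol
Since the cells are in series, n(e⁻) in the Ag cell is also 0.4854 mol.
Ag⁺ + e⁻ → Ag, so n(Ag) = 0.4854 mol
m(Ag) = 0.4854 × 107.87 = 52.4 g

52.4 g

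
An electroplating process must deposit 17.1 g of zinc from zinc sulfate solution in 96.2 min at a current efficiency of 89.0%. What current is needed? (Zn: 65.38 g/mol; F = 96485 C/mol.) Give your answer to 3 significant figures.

9.82 A

n(Zn) = 17.1 / 65.38 = 0.2615 mol
Zn²⁺ + 2e⁻ → Zn, so n(e⁻) = 2 × 0.2615 = 0.5230 mol
Q = 0.5230 × 96485 / 0.890 = 56700 C
I = Q / t = 56700 / 5772 s = 9.82 A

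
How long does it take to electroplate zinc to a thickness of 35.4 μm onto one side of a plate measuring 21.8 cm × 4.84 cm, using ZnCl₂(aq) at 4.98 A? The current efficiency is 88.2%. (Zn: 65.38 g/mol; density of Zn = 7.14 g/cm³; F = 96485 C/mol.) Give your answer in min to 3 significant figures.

Plated area = 21.8 × 4.84 = 105.5 cm²
Volume = 105.5 × 35.4×10⁻⁴ cm = 0.3735 cm³
m(Zn) = 0.3735 × 7.14 = 2.667 g
n(Zn) = 2.667 / 65.38 = 0.04079 mol; n(e⁻) = 2 × 0.04079 = 0.08158 mol
Q = 0.08158 × 96485 / 0.882 = 8924 C
t = 8924 / 4.98 = 1792 s = 29.9 min

29.9 min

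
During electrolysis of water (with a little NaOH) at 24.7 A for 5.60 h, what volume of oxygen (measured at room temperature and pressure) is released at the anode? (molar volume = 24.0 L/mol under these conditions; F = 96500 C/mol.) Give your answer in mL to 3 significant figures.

31000 mL

Q = 24.7 A × 20160 s = 4.980×10^5 C
n(e⁻) = Q/F = 4.980×10^5/96500 = 5.161 mol
2H₂O → O₂ + 4H⁺ + 4e⁻, so n(O₂) = 5.161 / 4 = 1.290 mol
V = 1.290 × 24.0 = 30.96 L
= 31000 mL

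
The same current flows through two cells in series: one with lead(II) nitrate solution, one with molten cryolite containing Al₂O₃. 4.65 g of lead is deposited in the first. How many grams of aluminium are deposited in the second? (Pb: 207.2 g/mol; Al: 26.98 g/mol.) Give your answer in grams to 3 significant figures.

0.404 g

n(Pb) = 4.65 / 207.2 = 0.02244 mol
Pb²⁺ + 2e⁻ → Pb, so n(e⁻) = 2 × 0.02244 = 0.04488 mol
The cells are in series, so the same charge (and hence the same n(e⁻) = 0.04488 mol) passes through both.
Al³⁺ + 3e⁻ → Al, so n(Al) = 0.04488 / 3 = 0.01496 mol
m(Al) = 0.01496 × 26.98 = 0.404 g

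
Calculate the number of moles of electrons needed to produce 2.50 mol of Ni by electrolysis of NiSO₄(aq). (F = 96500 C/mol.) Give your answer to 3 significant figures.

Ni²⁺ + 2e⁻ → Ni, so n(e⁻) = 2 × 2.50 = 5.000 mol

5.00 mol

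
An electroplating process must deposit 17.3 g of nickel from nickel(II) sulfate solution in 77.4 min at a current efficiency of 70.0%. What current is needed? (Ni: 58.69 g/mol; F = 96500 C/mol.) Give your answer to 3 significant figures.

n(Ni) = 17.3 / 58.69 = 0.2948 mol
Ni²⁺ + 2e⁻ → Ni, so n(e⁻) = 2 × 0.2948 = 0.5896 mol
Q = 0.5896 × 96500 / 0.700 = 81280 C
I = Q / t = 81280 / 4644 s = 17.5 A

17.5 A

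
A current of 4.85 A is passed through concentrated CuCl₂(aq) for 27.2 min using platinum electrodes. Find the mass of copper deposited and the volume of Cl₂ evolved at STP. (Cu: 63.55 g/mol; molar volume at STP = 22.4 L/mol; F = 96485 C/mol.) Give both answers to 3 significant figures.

2.61 g Cu; 0.919 L Cl₂

Q = 4.85 × 1632 = 7915 C; n(e⁻) = 7915 / 96485 = 0.08203 mol
Cathode: Cu²⁺ + 2e⁻ → Cu → n(Cu) = 0.08203/2 = 0.04102 mol → 2.61 g
Anode: 2Cl⁻ → Cl₂ + 2e⁻ → n(Cl₂) = 0.08203/2 = 0.04102 mol → 0.919 L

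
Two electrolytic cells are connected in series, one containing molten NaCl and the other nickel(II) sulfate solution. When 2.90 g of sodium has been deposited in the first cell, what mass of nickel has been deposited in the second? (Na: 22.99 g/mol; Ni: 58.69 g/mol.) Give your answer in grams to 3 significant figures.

n(Na) = 2.90 / 22.99 = 0.1261 mol
Na⁺ + e⁻ → Na, so n(e⁻) = 0.1261 mol
The cells are in series, so the same charge (and hence the same n(e⁻) = 0.1261 mol) passes through both.
Ni²⁺ + 2e⁻ → Ni, so n(Ni) = 0.1261 / 2 = 0.06305 mol
m(Ni) = 0.06305 × 58.69 = 3.70 g

3.70 g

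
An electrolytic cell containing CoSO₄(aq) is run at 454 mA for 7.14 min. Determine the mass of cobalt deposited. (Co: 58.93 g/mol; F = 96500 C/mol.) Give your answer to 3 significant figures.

Q = It = 0.454 × 428.4 = 194.5 C
n(e⁻) = Q/F = 194.5/96500 = 0.002016 mol
Co²⁺ + 2e⁻ → Co, so n(Co) = 0.002016 / 2 = 0.001008 mol
m = 0.001008 × 58.93 = 0.0594 g

0.0594 g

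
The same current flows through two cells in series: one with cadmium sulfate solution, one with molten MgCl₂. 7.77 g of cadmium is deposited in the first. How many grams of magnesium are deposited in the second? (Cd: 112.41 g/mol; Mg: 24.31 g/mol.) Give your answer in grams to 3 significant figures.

n(Cd) = 7.77 / 112.41 = 0.06912 mol
Cd²⁺ + 2e⁻ → Cd, so n(e⁻) = 2 × 0.06912 = 0.1382 mol
The cells are in series, so the same charge (and hence the same n(e⁻) = 0.1382 mol) passes through both.
Mg²⁺ + 2e⁻ → Mg, so n(Mg) = 0.1382 / 2 = 0.06910 mol
m(Mg) = 0.06910 × 24.31 = 1.68 g

1.68 g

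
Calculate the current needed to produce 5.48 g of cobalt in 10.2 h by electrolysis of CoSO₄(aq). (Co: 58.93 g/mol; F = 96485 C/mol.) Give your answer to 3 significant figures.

0.489 A

n(Co) = 5.48 / 58.93 = 0.09299 mol
Co²⁺ + 2e⁻ → Co, so n(e⁻) = 2 × 0.09299 = 0.1860 mol
Q = 0.1860 × 96485 = 17950 C
I = Q / t = 17950 / 36720 s = 0.489 A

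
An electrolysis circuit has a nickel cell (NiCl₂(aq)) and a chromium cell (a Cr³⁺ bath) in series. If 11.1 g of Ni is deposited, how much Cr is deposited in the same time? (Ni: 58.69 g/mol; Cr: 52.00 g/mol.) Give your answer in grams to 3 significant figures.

n(Ni) = 11.1 / 58.69 = 0.1891 mol
Ni²⁺ + 2e⁻ → Ni, so n(e⁻) = 2 × 0.1891 = 0.3782 mol
Same current for the same time ⇒ same n(e⁻) = 0.3782 mol in both cells.
Cr³⁺ + 3e⁻ → Cr, so n(Cr) = 0.3782 / 3 = 0.1261 mol
m(Cr) = 0.1261 × 52.00 = 6.56 g

6.56 g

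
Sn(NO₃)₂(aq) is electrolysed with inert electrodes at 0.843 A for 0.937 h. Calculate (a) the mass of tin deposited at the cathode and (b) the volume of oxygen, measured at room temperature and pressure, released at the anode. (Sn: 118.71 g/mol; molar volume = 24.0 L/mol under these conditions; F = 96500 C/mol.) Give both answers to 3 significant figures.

1.75 g Sn; 0.177 L O₂

Q = 0.843 × 3373.2 = 2844 C; n(e⁻) = 2844 / 96500 = 0.02947 mol
Cathode: Sn²⁺ + 2e⁻ → Sn → n(Sn) = 0.02947/2 = 0.01474 mol → 1.75 g
Anode: 2H₂O → O₂ + 4H⁺ + 4e⁻ → n(O₂) = 0.02947/4 = 0.007368 mol → 0.177 L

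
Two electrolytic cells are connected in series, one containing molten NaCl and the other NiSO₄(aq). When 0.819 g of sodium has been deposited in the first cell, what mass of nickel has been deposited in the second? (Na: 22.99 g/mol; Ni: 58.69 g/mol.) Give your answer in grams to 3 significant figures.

1.05 g

n(Na) = 0.819 / 22.99 = 0.03562 mol
Na⁺ + e⁻ → Na, so n(e⁻) = 0.03562 mol
Same current for the same time ⇒ same n(e⁻) = 0.03562 mol in both cells.
Ni²⁺ + 2e⁻ → Ni, so n(Ni) = 0.03562 / 2 = 0.01781 mol
m(Ni) = 0.01781 × 58.69 = 1.05 g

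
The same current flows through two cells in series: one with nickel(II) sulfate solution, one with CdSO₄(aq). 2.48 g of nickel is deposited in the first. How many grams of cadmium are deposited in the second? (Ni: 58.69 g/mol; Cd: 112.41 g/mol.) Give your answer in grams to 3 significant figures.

n(Ni) = 2.48 / 58.69 = 0.04226 mol
Ni²⁺ + 2e⁻ → Ni, so n(e⁻) = 2 × 0.04226 = 0.08452 mol
In series, the same 0.08452 mol of electrons flows through the second cell.
Cd²⁺ + 2e⁻ → Cd, so n(Cd) = 0.08452 / 2 = 0.04226 mol
m(Cd) = 0.04226 × 112.41 = 4.75 g

4.75 g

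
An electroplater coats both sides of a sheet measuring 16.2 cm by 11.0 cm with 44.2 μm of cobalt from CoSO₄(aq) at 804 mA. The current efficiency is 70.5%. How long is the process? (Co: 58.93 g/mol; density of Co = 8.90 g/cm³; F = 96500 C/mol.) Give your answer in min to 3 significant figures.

1350 min

Plated area = 2 × 16.2 × 11.0 = 356.4 cm²
Volume = 356.4 × 44.2×10⁻⁴ cm = 1.575 cm³
m(Co) = 1.575 × 8.90 = 14.02 g
n(Co) = 14.02 / 58.93 = 0.2379 mol; n(e⁻) = 2 × 0.2379 = 0.4758 mol
Q = 0.4758 × 96500 / 0.705 = 65130 C
t = 65130 / 0.804 = 81010 s = 1350 min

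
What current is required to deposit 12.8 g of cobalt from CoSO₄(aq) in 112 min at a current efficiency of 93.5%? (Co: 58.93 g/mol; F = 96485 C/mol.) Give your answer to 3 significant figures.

n(Co) = 12.8 / 58.93 = 0.2172 mol
Co²⁺ + 2e⁻ → Co, so n(e⁻) = 2 × 0.2172 = 0.4344 mol
Q = 0.4344 × 96485 / 0.935 = 44830 C
I = Q / t = 44830 / 6720 s = 6.67 A

6.67 A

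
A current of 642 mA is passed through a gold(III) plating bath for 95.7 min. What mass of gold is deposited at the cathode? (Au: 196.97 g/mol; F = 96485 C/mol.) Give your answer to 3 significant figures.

Charge passed = 0.642 × 5742 = 3686 C
Moles of electrons = 3686 / 96485 = 0.03820 mol
Au³⁺ + 3e⁻ → Au, so n(Au) = 0.03820 / 3 = 0.01273 mol
m = 0.01273 × 196.97 = 2.51 g

2.51 g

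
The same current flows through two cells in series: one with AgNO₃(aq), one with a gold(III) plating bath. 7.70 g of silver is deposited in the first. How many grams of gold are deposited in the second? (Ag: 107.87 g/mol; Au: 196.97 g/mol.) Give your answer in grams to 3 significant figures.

n(Ag) = 7.70 / 107.87 = 0.07138 mol
Ag⁺ + e⁻ → Ag, so n(e⁻) = 0.07138 mol
Same current for the same time ⇒ same n(e⁻) = 0.07138 mol in both cells.
Au³⁺ + 3e⁻ → Au, so n(Au) = 0.07138 / 3 = 0.02379 mol
m(Au) = 0.02379 × 196.97 = 4.69 g

4.69 g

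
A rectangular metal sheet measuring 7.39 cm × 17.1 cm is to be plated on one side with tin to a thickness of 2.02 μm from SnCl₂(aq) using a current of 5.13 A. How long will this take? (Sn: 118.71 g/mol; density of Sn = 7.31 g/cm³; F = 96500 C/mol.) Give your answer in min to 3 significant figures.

Plated area = 7.39 × 17.1 = 126.4 cm²
Volume = 126.4 × 2.02×10⁻⁴ cm = 0.02553 cm³
m(Sn) = 0.02553 × 7.31 = 0.1866 g
n(Sn) = 0.1866 / 118.71 = 0.001572 mol; n(e⁻) = 2 × 0.001572 = 0.003144 mol
Q = 0.003144 × 96500 = 303.4 C
t = 303.4 / 5.13 = 59.14 s = 0.986 min

0.986 min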